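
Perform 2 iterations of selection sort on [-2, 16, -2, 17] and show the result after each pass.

Pass 1: Select minimum -2 at index 0, swap -> [-2, 16, -2, 17]
Pass 2: Select minimum -2 at index 2, swap -> [-2, -2, 16, 17]


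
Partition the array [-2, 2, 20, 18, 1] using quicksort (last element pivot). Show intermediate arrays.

Partition 1: pivot=1 at index 1 -> [-2, 1, 20, 18, 2]
Partition 2: pivot=2 at index 2 -> [-2, 1, 2, 18, 20]
Partition 3: pivot=20 at index 4 -> [-2, 1, 2, 18, 20]


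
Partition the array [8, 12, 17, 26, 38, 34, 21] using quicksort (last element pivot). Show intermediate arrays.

Partition 1: pivot=21 at index 3 -> [8, 12, 17, 21, 38, 34, 26]
Partition 2: pivot=17 at index 2 -> [8, 12, 17, 21, 38, 34, 26]
Partition 3: pivot=12 at index 1 -> [8, 12, 17, 21, 38, 34, 26]
Partition 4: pivot=26 at index 4 -> [8, 12, 17, 21, 26, 34, 38]
Partition 5: pivot=38 at index 6 -> [8, 12, 17, 21, 26, 34, 38]


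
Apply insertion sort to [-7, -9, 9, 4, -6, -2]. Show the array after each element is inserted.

First element -7 is already 'sorted'
Insert -9: shifted 1 elements -> [-9, -7, 9, 4, -6, -2]
Insert 9: shifted 0 elements -> [-9, -7, 9, 4, -6, -2]
Insert 4: shifted 1 elements -> [-9, -7, 4, 9, -6, -2]
Insert -6: shifted 2 elements -> [-9, -7, -6, 4, 9, -2]
Insert -2: shifted 2 elements -> [-9, -7, -6, -2, 4, 9]


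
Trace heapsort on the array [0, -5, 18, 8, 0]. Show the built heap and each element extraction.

Build heap: [18, 8, 0, -5, 0]
Extract 18: [8, 0, 0, -5, 18]
Extract 8: [0, -5, 0, 8, 18]
Extract 0: [0, -5, 0, 8, 18]
Extract 0: [-5, 0, 0, 8, 18]


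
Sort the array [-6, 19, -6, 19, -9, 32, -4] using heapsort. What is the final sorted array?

Build heap: [32, 19, -4, 19, -9, -6, -6]
Extract 32: [19, 19, -4, -6, -9, -6, 32]
Extract 19: [19, -6, -4, -6, -9, 19, 32]
Extract 19: [-4, -6, -9, -6, 19, 19, 32]
Extract -4: [-6, -6, -9, -4, 19, 19, 32]
Extract -6: [-6, -9, -6, -4, 19, 19, 32]
Extract -6: [-9, -6, -6, -4, 19, 19, 32]


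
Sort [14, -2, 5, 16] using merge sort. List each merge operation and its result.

Divide and conquer:
  Merge [14] + [-2] -> [-2, 14]
  Merge [5] + [16] -> [5, 16]
  Merge [-2, 14] + [5, 16] -> [-2, 5, 14, 16]


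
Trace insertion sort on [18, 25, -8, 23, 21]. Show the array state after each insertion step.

First element 18 is already 'sorted'
Insert 25: shifted 0 elements -> [18, 25, -8, 23, 21]
Insert -8: shifted 2 elements -> [-8, 18, 25, 23, 21]
Insert 23: shifted 1 elements -> [-8, 18, 23, 25, 21]
Insert 21: shifted 2 elements -> [-8, 18, 21, 23, 25]


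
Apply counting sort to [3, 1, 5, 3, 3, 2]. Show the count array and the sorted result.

Count array: [0, 1, 1, 3, 0, 1]
(count[i] = number of elements equal to i)
Cumulative count: [0, 1, 2, 5, 5, 6]
Sorted: [1, 2, 3, 3, 3, 5]


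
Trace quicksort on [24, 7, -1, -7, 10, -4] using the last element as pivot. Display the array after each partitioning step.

Partition 1: pivot=-4 at index 1 -> [-7, -4, -1, 24, 10, 7]
Partition 2: pivot=7 at index 3 -> [-7, -4, -1, 7, 10, 24]
Partition 3: pivot=24 at index 5 -> [-7, -4, -1, 7, 10, 24]


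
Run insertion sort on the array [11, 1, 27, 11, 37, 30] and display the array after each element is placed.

First element 11 is already 'sorted'
Insert 1: shifted 1 elements -> [1, 11, 27, 11, 37, 30]
Insert 27: shifted 0 elements -> [1, 11, 27, 11, 37, 30]
Insert 11: shifted 1 elements -> [1, 11, 11, 27, 37, 30]
Insert 37: shifted 0 elements -> [1, 11, 11, 27, 37, 30]
Insert 30: shifted 1 elements -> [1, 11, 11, 27, 30, 37]


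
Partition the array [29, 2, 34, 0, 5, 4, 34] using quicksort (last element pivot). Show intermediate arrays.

Partition 1: pivot=34 at index 6 -> [29, 2, 34, 0, 5, 4, 34]
Partition 2: pivot=4 at index 2 -> [2, 0, 4, 29, 5, 34, 34]
Partition 3: pivot=0 at index 0 -> [0, 2, 4, 29, 5, 34, 34]
Partition 4: pivot=34 at index 5 -> [0, 2, 4, 29, 5, 34, 34]
Partition 5: pivot=5 at index 3 -> [0, 2, 4, 5, 29, 34, 34]


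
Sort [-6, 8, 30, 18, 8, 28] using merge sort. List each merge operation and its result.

Divide and conquer:
  Merge [8] + [30] -> [8, 30]
  Merge [-6] + [8, 30] -> [-6, 8, 30]
  Merge [8] + [28] -> [8, 28]
  Merge [18] + [8, 28] -> [8, 18, 28]
  Merge [-6, 8, 30] + [8, 18, 28] -> [-6, 8, 8, 18, 28, 30]


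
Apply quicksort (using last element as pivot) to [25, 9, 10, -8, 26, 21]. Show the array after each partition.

Partition 1: pivot=21 at index 3 -> [9, 10, -8, 21, 26, 25]
Partition 2: pivot=-8 at index 0 -> [-8, 10, 9, 21, 26, 25]
Partition 3: pivot=9 at index 1 -> [-8, 9, 10, 21, 26, 25]
Partition 4: pivot=25 at index 4 -> [-8, 9, 10, 21, 25, 26]


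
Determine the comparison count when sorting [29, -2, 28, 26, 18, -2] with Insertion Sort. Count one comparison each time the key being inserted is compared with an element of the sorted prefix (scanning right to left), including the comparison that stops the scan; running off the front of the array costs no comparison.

Insert -2: 29 > -2 (shift), reached front = 1 comparison(s) -> [-2, 29, 28, 26, 18, -2]
Insert 28: 29 > 28 (shift), -2 <= 28 (stop) = 2 comparison(s) -> [-2, 28, 29, 26, 18, -2]
Insert 26: 29 > 26 (shift), 28 > 26 (shift), -2 <= 26 (stop) = 3 comparison(s) -> [-2, 26, 28, 29, 18, -2]
Insert 18: 29 > 18 (shift), 28 > 18 (shift), 26 > 18 (shift), -2 <= 18 (stop) = 4 comparison(s) -> [-2, 18, 26, 28, 29, -2]
Insert -2: 29 > -2 (shift), 28 > -2 (shift), 26 > -2 (shift), 18 > -2 (shift), -2 <= -2 (stop) = 5 comparison(s) -> [-2, -2, 18, 26, 28, 29]
Total comparisons: 1 + 2 + 3 + 4 + 5 = 15


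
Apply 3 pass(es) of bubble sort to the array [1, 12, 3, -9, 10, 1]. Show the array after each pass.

After pass 1: [1, 3, -9, 10, 1, 12] (4 swaps)
After pass 2: [1, -9, 3, 1, 10, 12] (2 swaps)
After pass 3: [-9, 1, 1, 3, 10, 12] (2 swaps)
Total swaps: 8


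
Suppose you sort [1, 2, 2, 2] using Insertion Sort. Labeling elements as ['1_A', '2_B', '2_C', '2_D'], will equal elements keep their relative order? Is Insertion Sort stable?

Trace Insertion Sort on the labeled array (the key is the number; the letter only tracks identity):
  Insert 2_B at index 1: [1_A, 2_B, 2_C, 2_D]
  Insert 2_C at index 2: [1_A, 2_B, 2_C, 2_D]
  Insert 2_D at index 3: [1_A, 2_B, 2_C, 2_D]
Final order: [1_A, 2_B, 2_C, 2_D]
Equal keys:
  value 2: originally 2_B, 2_C, 2_D; after sorting 2_B, 2_C, 2_D -> order preserved
All equal keys kept their original relative order. Insertion Sort is stable: elements are shifted only while they are strictly greater than the key, so a key is inserted after any equal elements already placed.
Answer: Stable


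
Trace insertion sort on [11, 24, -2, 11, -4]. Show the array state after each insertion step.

First element 11 is already 'sorted'
Insert 24: shifted 0 elements -> [11, 24, -2, 11, -4]
Insert -2: shifted 2 elements -> [-2, 11, 24, 11, -4]
Insert 11: shifted 1 elements -> [-2, 11, 11, 24, -4]
Insert -4: shifted 4 elements -> [-4, -2, 11, 11, 24]


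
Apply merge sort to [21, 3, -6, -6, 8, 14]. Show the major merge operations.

Divide and conquer:
  Merge [3] + [-6] -> [-6, 3]
  Merge [21] + [-6, 3] -> [-6, 3, 21]
  Merge [8] + [14] -> [8, 14]
  Merge [-6] + [8, 14] -> [-6, 8, 14]
  Merge [-6, 3, 21] + [-6, 8, 14] -> [-6, -6, 3, 8, 14, 21]


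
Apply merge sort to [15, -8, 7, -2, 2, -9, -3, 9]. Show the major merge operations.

Divide and conquer:
  Merge [15] + [-8] -> [-8, 15]
  Merge [7] + [-2] -> [-2, 7]
  Merge [-8, 15] + [-2, 7] -> [-8, -2, 7, 15]
  Merge [2] + [-9] -> [-9, 2]
  Merge [-3] + [9] -> [-3, 9]
  Merge [-9, 2] + [-3, 9] -> [-9, -3, 2, 9]
  Merge [-8, -2, 7, 15] + [-9, -3, 2, 9] -> [-9, -8, -3, -2, 2, 7, 9, 15]


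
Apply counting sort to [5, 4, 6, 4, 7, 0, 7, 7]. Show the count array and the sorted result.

Count array: [1, 0, 0, 0, 2, 1, 1, 3]
(count[i] = number of elements equal to i)
Cumulative count: [1, 1, 1, 1, 3, 4, 5, 8]
Sorted: [0, 4, 4, 5, 6, 7, 7, 7]


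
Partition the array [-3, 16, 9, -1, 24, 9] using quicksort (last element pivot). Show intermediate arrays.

Partition 1: pivot=9 at index 3 -> [-3, 9, -1, 9, 24, 16]
Partition 2: pivot=-1 at index 1 -> [-3, -1, 9, 9, 24, 16]
Partition 3: pivot=16 at index 4 -> [-3, -1, 9, 9, 16, 24]


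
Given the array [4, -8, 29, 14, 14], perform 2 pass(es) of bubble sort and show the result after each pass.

After pass 1: [-8, 4, 14, 14, 29] (3 swaps)
After pass 2: [-8, 4, 14, 14, 29] (0 swaps)
Total swaps: 3


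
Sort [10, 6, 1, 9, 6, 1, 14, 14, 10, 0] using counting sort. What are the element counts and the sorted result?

Count array: [1, 2, 0, 0, 0, 0, 2, 0, 0, 1, 2, 0, 0, 0, 2]
(count[i] = number of elements equal to i)
Cumulative count: [1, 3, 3, 3, 3, 3, 5, 5, 5, 6, 8, 8, 8, 8, 10]
Sorted: [0, 1, 1, 6, 6, 9, 10, 10, 14, 14]


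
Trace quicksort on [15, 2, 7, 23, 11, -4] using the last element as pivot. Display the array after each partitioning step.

Partition 1: pivot=-4 at index 0 -> [-4, 2, 7, 23, 11, 15]
Partition 2: pivot=15 at index 4 -> [-4, 2, 7, 11, 15, 23]
Partition 3: pivot=11 at index 3 -> [-4, 2, 7, 11, 15, 23]
Partition 4: pivot=7 at index 2 -> [-4, 2, 7, 11, 15, 23]


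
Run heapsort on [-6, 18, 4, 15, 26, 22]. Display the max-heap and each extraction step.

Build heap: [26, 18, 22, 15, -6, 4]
Extract 26: [22, 18, 4, 15, -6, 26]
Extract 22: [18, 15, 4, -6, 22, 26]
Extract 18: [15, -6, 4, 18, 22, 26]
Extract 15: [4, -6, 15, 18, 22, 26]
Extract 4: [-6, 4, 15, 18, 22, 26]


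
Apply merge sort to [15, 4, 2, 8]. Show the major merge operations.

Divide and conquer:
  Merge [15] + [4] -> [4, 15]
  Merge [2] + [8] -> [2, 8]
  Merge [4, 15] + [2, 8] -> [2, 4, 8, 15]


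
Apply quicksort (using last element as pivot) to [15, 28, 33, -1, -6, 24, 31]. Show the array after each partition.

Partition 1: pivot=31 at index 5 -> [15, 28, -1, -6, 24, 31, 33]
Partition 2: pivot=24 at index 3 -> [15, -1, -6, 24, 28, 31, 33]
Partition 3: pivot=-6 at index 0 -> [-6, -1, 15, 24, 28, 31, 33]
Partition 4: pivot=15 at index 2 -> [-6, -1, 15, 24, 28, 31, 33]


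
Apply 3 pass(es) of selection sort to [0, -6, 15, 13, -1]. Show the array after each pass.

Pass 1: Select minimum -6 at index 1, swap -> [-6, 0, 15, 13, -1]
Pass 2: Select minimum -1 at index 4, swap -> [-6, -1, 15, 13, 0]
Pass 3: Select minimum 0 at index 4, swap -> [-6, -1, 0, 13, 15]


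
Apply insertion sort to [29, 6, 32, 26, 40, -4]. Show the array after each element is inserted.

First element 29 is already 'sorted'
Insert 6: shifted 1 elements -> [6, 29, 32, 26, 40, -4]
Insert 32: shifted 0 elements -> [6, 29, 32, 26, 40, -4]
Insert 26: shifted 2 elements -> [6, 26, 29, 32, 40, -4]
Insert 40: shifted 0 elements -> [6, 26, 29, 32, 40, -4]
Insert -4: shifted 5 elements -> [-4, 6, 26, 29, 32, 40]


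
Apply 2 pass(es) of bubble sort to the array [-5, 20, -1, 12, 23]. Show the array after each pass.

After pass 1: [-5, -1, 12, 20, 23] (2 swaps)
After pass 2: [-5, -1, 12, 20, 23] (0 swaps)
Total swaps: 2


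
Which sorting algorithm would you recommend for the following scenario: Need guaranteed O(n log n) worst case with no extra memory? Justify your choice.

Best choice: Heapsort
Reason: Heapsort is O(n log n) worst case and sorts in-place; quicksort can degrade to O(n^2)


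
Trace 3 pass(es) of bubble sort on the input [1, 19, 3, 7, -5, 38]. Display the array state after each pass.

After pass 1: [1, 3, 7, -5, 19, 38] (3 swaps)
After pass 2: [1, 3, -5, 7, 19, 38] (1 swaps)
After pass 3: [1, -5, 3, 7, 19, 38] (1 swaps)
Total swaps: 5


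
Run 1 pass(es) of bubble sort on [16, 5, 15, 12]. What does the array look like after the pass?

After pass 1: [5, 15, 12, 16] (3 swaps)
Total swaps: 3


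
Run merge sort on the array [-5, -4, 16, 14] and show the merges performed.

Divide and conquer:
  Merge [-5] + [-4] -> [-5, -4]
  Merge [16] + [14] -> [14, 16]
  Merge [-5, -4] + [14, 16] -> [-5, -4, 14, 16]


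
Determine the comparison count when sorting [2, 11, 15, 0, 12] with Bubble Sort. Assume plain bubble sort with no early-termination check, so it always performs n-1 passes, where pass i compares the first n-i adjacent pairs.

Pass 1: compare adjacent pairs (0,1)..(3,4) = 4 comparison(s), 2 swap(s) -> [2, 11, 0, 12, 15]
Pass 2: compare adjacent pairs (0,1)..(2,3) = 3 comparison(s), 1 swap(s) -> [2, 0, 11, 12, 15]
Pass 3: compare adjacent pairs (0,1)..(1,2) = 2 comparison(s), 1 swap(s) -> [0, 2, 11, 12, 15]
Pass 4: compare adjacent pairs (0,1)..(0,1) = 1 comparison(s), 0 swap(s) -> [0, 2, 11, 12, 15]
Total comparisons: 4 + 3 + 2 + 1 = 10


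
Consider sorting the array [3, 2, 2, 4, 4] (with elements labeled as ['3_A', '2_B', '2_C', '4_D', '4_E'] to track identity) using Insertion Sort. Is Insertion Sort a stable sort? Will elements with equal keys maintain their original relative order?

Trace Insertion Sort on the labeled array (the key is the number; the letter only tracks identity):
  Insert 2_B at index 0: [2_B, 3_A, 2_C, 4_D, 4_E]
  Insert 2_C at index 1: [2_B, 2_C, 3_A, 4_D, 4_E]
  Insert 4_D at index 3: [2_B, 2_C, 3_A, 4_D, 4_E]
  Insert 4_E at index 4: [2_B, 2_C, 3_A, 4_D, 4_E]
Final order: [2_B, 2_C, 3_A, 4_D, 4_E]
Equal keys:
  value 2: originally 2_B, 2_C; after sorting 2_B, 2_C -> order preserved
  value 4: originally 4_D, 4_E; after sorting 4_D, 4_E -> order preserved
All equal keys kept their original relative order. Insertion Sort is stable: elements are shifted only while they are strictly greater than the key, so a key is inserted after any equal elements already placed.
Answer: Stable


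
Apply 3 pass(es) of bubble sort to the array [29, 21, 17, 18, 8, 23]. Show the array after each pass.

After pass 1: [21, 17, 18, 8, 23, 29] (5 swaps)
After pass 2: [17, 18, 8, 21, 23, 29] (3 swaps)
After pass 3: [17, 8, 18, 21, 23, 29] (1 swaps)
Total swaps: 9


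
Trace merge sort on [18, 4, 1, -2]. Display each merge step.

Divide and conquer:
  Merge [18] + [4] -> [4, 18]
  Merge [1] + [-2] -> [-2, 1]
  Merge [4, 18] + [-2, 1] -> [-2, 1, 4, 18]


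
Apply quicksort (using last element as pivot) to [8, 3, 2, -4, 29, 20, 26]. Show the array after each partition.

Partition 1: pivot=26 at index 5 -> [8, 3, 2, -4, 20, 26, 29]
Partition 2: pivot=20 at index 4 -> [8, 3, 2, -4, 20, 26, 29]
Partition 3: pivot=-4 at index 0 -> [-4, 3, 2, 8, 20, 26, 29]
Partition 4: pivot=8 at index 3 -> [-4, 3, 2, 8, 20, 26, 29]
Partition 5: pivot=2 at index 1 -> [-4, 2, 3, 8, 20, 26, 29]


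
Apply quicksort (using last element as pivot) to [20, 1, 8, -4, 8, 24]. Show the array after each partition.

Partition 1: pivot=24 at index 5 -> [20, 1, 8, -4, 8, 24]
Partition 2: pivot=8 at index 3 -> [1, 8, -4, 8, 20, 24]
Partition 3: pivot=-4 at index 0 -> [-4, 8, 1, 8, 20, 24]
Partition 4: pivot=1 at index 1 -> [-4, 1, 8, 8, 20, 24]


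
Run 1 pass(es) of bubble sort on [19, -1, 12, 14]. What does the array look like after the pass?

After pass 1: [-1, 12, 14, 19] (3 swaps)
Total swaps: 3


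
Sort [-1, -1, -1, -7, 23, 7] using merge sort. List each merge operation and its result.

Divide and conquer:
  Merge [-1] + [-1] -> [-1, -1]
  Merge [-1] + [-1, -1] -> [-1, -1, -1]
  Merge [23] + [7] -> [7, 23]
  Merge [-7] + [7, 23] -> [-7, 7, 23]
  Merge [-1, -1, -1] + [-7, 7, 23] -> [-7, -1, -1, -1, 7, 23]


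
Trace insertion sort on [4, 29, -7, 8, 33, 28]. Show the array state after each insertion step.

First element 4 is already 'sorted'
Insert 29: shifted 0 elements -> [4, 29, -7, 8, 33, 28]
Insert -7: shifted 2 elements -> [-7, 4, 29, 8, 33, 28]
Insert 8: shifted 1 elements -> [-7, 4, 8, 29, 33, 28]
Insert 33: shifted 0 elements -> [-7, 4, 8, 29, 33, 28]
Insert 28: shifted 2 elements -> [-7, 4, 8, 28, 29, 33]


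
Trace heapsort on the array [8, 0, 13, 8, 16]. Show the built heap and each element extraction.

Build heap: [16, 8, 13, 8, 0]
Extract 16: [13, 8, 0, 8, 16]
Extract 13: [8, 8, 0, 13, 16]
Extract 8: [8, 0, 8, 13, 16]
Extract 8: [0, 8, 8, 13, 16]


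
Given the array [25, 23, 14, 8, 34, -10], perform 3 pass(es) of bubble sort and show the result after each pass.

After pass 1: [23, 14, 8, 25, -10, 34] (4 swaps)
After pass 2: [14, 8, 23, -10, 25, 34] (3 swaps)
After pass 3: [8, 14, -10, 23, 25, 34] (2 swaps)
Total swaps: 9


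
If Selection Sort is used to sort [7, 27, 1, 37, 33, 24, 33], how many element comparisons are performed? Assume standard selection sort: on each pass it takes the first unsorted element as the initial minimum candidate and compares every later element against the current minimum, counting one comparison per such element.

Pass 1: scan indices 1..6 for the minimum = 6 comparison(s); min is 1, place at index 0 -> [1, 27, 7, 37, 33, 24, 33]
Pass 2: scan indices 2..6 for the minimum = 5 comparison(s); min is 7, place at index 1 -> [1, 7, 27, 37, 33, 24, 33]
Pass 3: scan indices 3..6 for the minimum = 4 comparison(s); min is 24, place at index 2 -> [1, 7, 24, 37, 33, 27, 33]
Pass 4: scan indices 4..6 for the minimum = 3 comparison(s); min is 27, place at index 3 -> [1, 7, 24, 27, 33, 37, 33]
Pass 5: scan indices 5..6 for the minimum = 2 comparison(s); min is 33, place at index 4 -> [1, 7, 24, 27, 33, 37, 33]
Pass 6: scan indices 6..6 for the minimum = 1 comparison(s); min is 33, place at index 5 -> [1, 7, 24, 27, 33, 33, 37]
Selection sort always scans the whole unsorted suffix, so the count is (n-1) + (n-2) + ... + 1 = n(n-1)/2 = 7*6/2 = 21 regardless of the input order.
Total comparisons: 6 + 5 + 4 + 3 + 2 + 1 = 21


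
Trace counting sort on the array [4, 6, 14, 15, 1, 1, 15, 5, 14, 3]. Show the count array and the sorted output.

Count array: [0, 2, 0, 1, 1, 1, 1, 0, 0, 0, 0, 0, 0, 0, 2, 2]
(count[i] = number of elements equal to i)
Cumulative count: [0, 2, 2, 3, 4, 5, 6, 6, 6, 6, 6, 6, 6, 6, 8, 10]
Sorted: [1, 1, 3, 4, 5, 6, 14, 14, 15, 15]


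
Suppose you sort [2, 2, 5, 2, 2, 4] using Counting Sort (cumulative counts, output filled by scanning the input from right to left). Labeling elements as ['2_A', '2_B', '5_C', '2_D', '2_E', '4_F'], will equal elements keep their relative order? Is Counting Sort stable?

Trace Counting Sort on the labeled array (the key is the number; the letter only tracks identity):
  Counts for values 0..5: [0, 0, 4, 0, 1, 1]
  Cumulative counts: [0, 0, 4, 4, 5, 6]
  Scan right to left: place 4_F at output index 4
  Scan right to left: place 2_E at output index 3
  Scan right to left: place 2_D at output index 2
  Scan right to left: place 5_C at output index 5
  Scan right to left: place 2_B at output index 1
  Scan right to left: place 2_A at output index 0
  Output: [2_A, 2_B, 2_D, 2_E, 4_F, 5_C]
Equal keys:
  value 2: originally 2_A, 2_B, 2_D, 2_E; after sorting 2_A, 2_B, 2_D, 2_E -> order preserved
All equal keys kept their original relative order. Counting Sort is stable: scanning the input right to left with decreasing cumulative counts places later duplicates at later output positions.
Answer: Stable


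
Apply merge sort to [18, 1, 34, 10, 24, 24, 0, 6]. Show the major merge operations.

Divide and conquer:
  Merge [18] + [1] -> [1, 18]
  Merge [34] + [10] -> [10, 34]
  Merge [1, 18] + [10, 34] -> [1, 10, 18, 34]
  Merge [24] + [24] -> [24, 24]
  Merge [0] + [6] -> [0, 6]
  Merge [24, 24] + [0, 6] -> [0, 6, 24, 24]
  Merge [1, 10, 18, 34] + [0, 6, 24, 24] -> [0, 1, 6, 10, 18, 24, 24, 34]


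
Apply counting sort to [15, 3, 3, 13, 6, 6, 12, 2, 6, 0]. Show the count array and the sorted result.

Count array: [1, 0, 1, 2, 0, 0, 3, 0, 0, 0, 0, 0, 1, 1, 0, 1]
(count[i] = number of elements equal to i)
Cumulative count: [1, 1, 2, 4, 4, 4, 7, 7, 7, 7, 7, 7, 8, 9, 9, 10]
Sorted: [0, 2, 3, 3, 6, 6, 6, 12, 13, 15]


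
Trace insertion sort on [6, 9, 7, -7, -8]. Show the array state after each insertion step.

First element 6 is already 'sorted'
Insert 9: shifted 0 elements -> [6, 9, 7, -7, -8]
Insert 7: shifted 1 elements -> [6, 7, 9, -7, -8]
Insert -7: shifted 3 elements -> [-7, 6, 7, 9, -8]
Insert -8: shifted 4 elements -> [-8, -7, 6, 7, 9]


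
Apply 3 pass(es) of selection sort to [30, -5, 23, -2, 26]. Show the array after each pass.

Pass 1: Select minimum -5 at index 1, swap -> [-5, 30, 23, -2, 26]
Pass 2: Select minimum -2 at index 3, swap -> [-5, -2, 23, 30, 26]
Pass 3: Select minimum 23 at index 2, swap -> [-5, -2, 23, 30, 26]


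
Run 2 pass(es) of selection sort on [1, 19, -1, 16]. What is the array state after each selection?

Pass 1: Select minimum -1 at index 2, swap -> [-1, 19, 1, 16]
Pass 2: Select minimum 1 at index 2, swap -> [-1, 1, 19, 16]


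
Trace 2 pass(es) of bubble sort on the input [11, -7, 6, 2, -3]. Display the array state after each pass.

After pass 1: [-7, 6, 2, -3, 11] (4 swaps)
After pass 2: [-7, 2, -3, 6, 11] (2 swaps)
Total swaps: 6


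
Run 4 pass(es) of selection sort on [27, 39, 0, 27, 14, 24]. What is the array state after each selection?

Pass 1: Select minimum 0 at index 2, swap -> [0, 39, 27, 27, 14, 24]
Pass 2: Select minimum 14 at index 4, swap -> [0, 14, 27, 27, 39, 24]
Pass 3: Select minimum 24 at index 5, swap -> [0, 14, 24, 27, 39, 27]
Pass 4: Select minimum 27 at index 3, swap -> [0, 14, 24, 27, 39, 27]


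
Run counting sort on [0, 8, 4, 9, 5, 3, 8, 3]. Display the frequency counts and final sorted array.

Count array: [1, 0, 0, 2, 1, 1, 0, 0, 2, 1]
(count[i] = number of elements equal to i)
Cumulative count: [1, 1, 1, 3, 4, 5, 5, 5, 7, 8]
Sorted: [0, 3, 3, 4, 5, 8, 8, 9]


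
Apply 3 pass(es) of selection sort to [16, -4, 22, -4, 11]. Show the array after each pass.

Pass 1: Select minimum -4 at index 1, swap -> [-4, 16, 22, -4, 11]
Pass 2: Select minimum -4 at index 3, swap -> [-4, -4, 22, 16, 11]
Pass 3: Select minimum 11 at index 4, swap -> [-4, -4, 11, 16, 22]


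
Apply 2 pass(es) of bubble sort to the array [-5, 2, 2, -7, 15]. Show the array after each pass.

After pass 1: [-5, 2, -7, 2, 15] (1 swaps)
After pass 2: [-5, -7, 2, 2, 15] (1 swaps)
Total swaps: 2


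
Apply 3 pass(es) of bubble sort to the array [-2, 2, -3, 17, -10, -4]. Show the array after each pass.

After pass 1: [-2, -3, 2, -10, -4, 17] (3 swaps)
After pass 2: [-3, -2, -10, -4, 2, 17] (3 swaps)
After pass 3: [-3, -10, -4, -2, 2, 17] (2 swaps)
Total swaps: 8


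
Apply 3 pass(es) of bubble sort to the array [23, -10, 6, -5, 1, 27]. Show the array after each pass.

After pass 1: [-10, 6, -5, 1, 23, 27] (4 swaps)
After pass 2: [-10, -5, 1, 6, 23, 27] (2 swaps)
After pass 3: [-10, -5, 1, 6, 23, 27] (0 swaps)
Total swaps: 6


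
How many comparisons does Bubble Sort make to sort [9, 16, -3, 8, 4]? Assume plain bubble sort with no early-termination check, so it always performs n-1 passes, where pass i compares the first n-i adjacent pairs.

Pass 1: compare adjacent pairs (0,1)..(3,4) = 4 comparison(s), 3 swap(s) -> [9, -3, 8, 4, 16]
Pass 2: compare adjacent pairs (0,1)..(2,3) = 3 comparison(s), 3 swap(s) -> [-3, 8, 4, 9, 16]
Pass 3: compare adjacent pairs (0,1)..(1,2) = 2 comparison(s), 1 swap(s) -> [-3, 4, 8, 9, 16]
Pass 4: compare adjacent pairs (0,1)..(0,1) = 1 comparison(s), 0 swap(s) -> [-3, 4, 8, 9, 16]
Total comparisons: 4 + 3 + 2 + 1 = 10


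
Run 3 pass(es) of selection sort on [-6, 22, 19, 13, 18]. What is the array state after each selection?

Pass 1: Select minimum -6 at index 0, swap -> [-6, 22, 19, 13, 18]
Pass 2: Select minimum 13 at index 3, swap -> [-6, 13, 19, 22, 18]
Pass 3: Select minimum 18 at index 4, swap -> [-6, 13, 18, 22, 19]


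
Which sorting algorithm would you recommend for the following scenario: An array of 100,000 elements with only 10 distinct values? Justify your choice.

Best choice: 3-way quicksort or Counting sort
Reason: 3-way (Dutch national flag) partitioning groups every copy of the pivot together, so with only d=10 distinct keys quicksort finishes in O(n log d) expected time, which is effectively linear; counting sort runs in O(n + k) where k is the size of the key range (not the number of distinct values), so it is linear when the 10 values are integers drawn from a small known range


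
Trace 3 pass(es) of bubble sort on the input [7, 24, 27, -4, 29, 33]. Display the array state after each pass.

After pass 1: [7, 24, -4, 27, 29, 33] (1 swaps)
After pass 2: [7, -4, 24, 27, 29, 33] (1 swaps)
After pass 3: [-4, 7, 24, 27, 29, 33] (1 swaps)
Total swaps: 3


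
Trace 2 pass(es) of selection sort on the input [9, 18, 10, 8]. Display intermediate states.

Pass 1: Select minimum 8 at index 3, swap -> [8, 18, 10, 9]
Pass 2: Select minimum 9 at index 3, swap -> [8, 9, 10, 18]


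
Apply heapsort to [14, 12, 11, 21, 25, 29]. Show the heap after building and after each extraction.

Build heap: [29, 25, 14, 21, 12, 11]
Extract 29: [25, 21, 14, 11, 12, 29]
Extract 25: [21, 12, 14, 11, 25, 29]
Extract 21: [14, 12, 11, 21, 25, 29]
Extract 14: [12, 11, 14, 21, 25, 29]
Extract 12: [11, 12, 14, 21, 25, 29]


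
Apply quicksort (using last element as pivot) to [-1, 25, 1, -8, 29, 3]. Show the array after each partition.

Partition 1: pivot=3 at index 3 -> [-1, 1, -8, 3, 29, 25]
Partition 2: pivot=-8 at index 0 -> [-8, 1, -1, 3, 29, 25]
Partition 3: pivot=-1 at index 1 -> [-8, -1, 1, 3, 29, 25]
Partition 4: pivot=25 at index 4 -> [-8, -1, 1, 3, 25, 29]


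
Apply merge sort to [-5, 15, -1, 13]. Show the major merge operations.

Divide and conquer:
  Merge [-5] + [15] -> [-5, 15]
  Merge [-1] + [13] -> [-1, 13]
  Merge [-5, 15] + [-1, 13] -> [-5, -1, 13, 15]


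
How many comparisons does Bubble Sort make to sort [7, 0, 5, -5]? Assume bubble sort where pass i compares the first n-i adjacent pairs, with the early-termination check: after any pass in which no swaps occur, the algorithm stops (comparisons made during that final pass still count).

Pass 1: compare adjacent pairs (0,1)..(2,3) = 3 comparison(s), 3 swap(s) -> [0, 5, -5, 7]
Pass 2: compare adjacent pairs (0,1)..(1,2) = 2 comparison(s), 1 swap(s) -> [0, -5, 5, 7]
Pass 3: compare adjacent pairs (0,1)..(0,1) = 1 comparison(s), 1 swap(s) -> [-5, 0, 5, 7]
Every pass made at least one swap, so all n-1 passes run.
Total comparisons: 3 + 2 + 1 = 6


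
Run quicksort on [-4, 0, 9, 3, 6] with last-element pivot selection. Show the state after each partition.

Partition 1: pivot=6 at index 3 -> [-4, 0, 3, 6, 9]
Partition 2: pivot=3 at index 2 -> [-4, 0, 3, 6, 9]
Partition 3: pivot=0 at index 1 -> [-4, 0, 3, 6, 9]


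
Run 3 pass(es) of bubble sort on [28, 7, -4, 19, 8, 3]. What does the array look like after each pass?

After pass 1: [7, -4, 19, 8, 3, 28] (5 swaps)
After pass 2: [-4, 7, 8, 3, 19, 28] (3 swaps)
After pass 3: [-4, 7, 3, 8, 19, 28] (1 swaps)
Total swaps: 9


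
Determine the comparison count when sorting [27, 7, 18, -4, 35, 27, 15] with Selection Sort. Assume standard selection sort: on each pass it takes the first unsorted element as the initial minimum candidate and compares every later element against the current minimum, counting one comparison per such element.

Pass 1: scan indices 1..6 for the minimum = 6 comparison(s); min is -4, place at index 0 -> [-4, 7, 18, 27, 35, 27, 15]
Pass 2: scan indices 2..6 for the minimum = 5 comparison(s); min is 7, place at index 1 -> [-4, 7, 18, 27, 35, 27, 15]
Pass 3: scan indices 3..6 for the minimum = 4 comparison(s); min is 15, place at index 2 -> [-4, 7, 15, 27, 35, 27, 18]
Pass 4: scan indices 4..6 for the minimum = 3 comparison(s); min is 18, place at index 3 -> [-4, 7, 15, 18, 35, 27, 27]
Pass 5: scan indices 5..6 for the minimum = 2 comparison(s); min is 27, place at index 4 -> [-4, 7, 15, 18, 27, 35, 27]
Pass 6: scan indices 6..6 for the minimum = 1 comparison(s); min is 27, place at index 5 -> [-4, 7, 15, 18, 27, 27, 35]
Selection sort always scans the whole unsorted suffix, so the count is (n-1) + (n-2) + ... + 1 = n(n-1)/2 = 7*6/2 = 21 regardless of the input order.
Total comparisons: 6 + 5 + 4 + 3 + 2 + 1 = 21


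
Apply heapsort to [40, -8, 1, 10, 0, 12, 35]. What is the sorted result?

Build heap: [40, 10, 35, -8, 0, 12, 1]
Extract 40: [35, 10, 12, -8, 0, 1, 40]
Extract 35: [12, 10, 1, -8, 0, 35, 40]
Extract 12: [10, 0, 1, -8, 12, 35, 40]
Extract 10: [1, 0, -8, 10, 12, 35, 40]
Extract 1: [0, -8, 1, 10, 12, 35, 40]
Extract 0: [-8, 0, 1, 10, 12, 35, 40]


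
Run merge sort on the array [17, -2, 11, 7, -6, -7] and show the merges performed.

Divide and conquer:
  Merge [-2] + [11] -> [-2, 11]
  Merge [17] + [-2, 11] -> [-2, 11, 17]
  Merge [-6] + [-7] -> [-7, -6]
  Merge [7] + [-7, -6] -> [-7, -6, 7]
  Merge [-2, 11, 17] + [-7, -6, 7] -> [-7, -6, -2, 7, 11, 17]


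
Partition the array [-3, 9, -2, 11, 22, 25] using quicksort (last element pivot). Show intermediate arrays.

Partition 1: pivot=25 at index 5 -> [-3, 9, -2, 11, 22, 25]
Partition 2: pivot=22 at index 4 -> [-3, 9, -2, 11, 22, 25]
Partition 3: pivot=11 at index 3 -> [-3, 9, -2, 11, 22, 25]
Partition 4: pivot=-2 at index 1 -> [-3, -2, 9, 11, 22, 25]


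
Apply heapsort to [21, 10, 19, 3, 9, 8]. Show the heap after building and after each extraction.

Build heap: [21, 10, 19, 3, 9, 8]
Extract 21: [19, 10, 8, 3, 9, 21]
Extract 19: [10, 9, 8, 3, 19, 21]
Extract 10: [9, 3, 8, 10, 19, 21]
Extract 9: [8, 3, 9, 10, 19, 21]
Extract 8: [3, 8, 9, 10, 19, 21]


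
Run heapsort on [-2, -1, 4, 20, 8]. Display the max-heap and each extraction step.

Build heap: [20, 8, 4, -1, -2]
Extract 20: [8, -1, 4, -2, 20]
Extract 8: [4, -1, -2, 8, 20]
Extract 4: [-1, -2, 4, 8, 20]
Extract -1: [-2, -1, 4, 8, 20]


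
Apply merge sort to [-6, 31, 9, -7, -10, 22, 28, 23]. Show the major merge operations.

Divide and conquer:
  Merge [-6] + [31] -> [-6, 31]
  Merge [9] + [-7] -> [-7, 9]
  Merge [-6, 31] + [-7, 9] -> [-7, -6, 9, 31]
  Merge [-10] + [22] -> [-10, 22]
  Merge [28] + [23] -> [23, 28]
  Merge [-10, 22] + [23, 28] -> [-10, 22, 23, 28]
  Merge [-7, -6, 9, 31] + [-10, 22, 23, 28] -> [-10, -7, -6, 9, 22, 23, 28, 31]


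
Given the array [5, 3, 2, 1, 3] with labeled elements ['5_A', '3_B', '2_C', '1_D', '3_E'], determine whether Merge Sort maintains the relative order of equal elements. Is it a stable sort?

Trace Merge Sort on the labeled array (the key is the number; the letter only tracks identity):
  Merge [5_A] + [3_B] -> [3_B, 5_A]
  Merge [1_D] + [3_E] -> [1_D, 3_E]
  Merge [2_C] + [1_D, 3_E] -> [1_D, 2_C, 3_E]
  Merge [3_B, 5_A] + [1_D, 2_C, 3_E] -> [1_D, 2_C, 3_B, 3_E, 5_A]
Final order: [1_D, 2_C, 3_B, 3_E, 5_A]
Equal keys:
  value 3: originally 3_B, 3_E; after sorting 3_B, 3_E -> order preserved
All equal keys kept their original relative order. Merge Sort is stable: when the heads of the two halves are equal the merge takes from the left half first.
Answer: Stable


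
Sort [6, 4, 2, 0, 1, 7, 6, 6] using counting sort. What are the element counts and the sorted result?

Count array: [1, 1, 1, 0, 1, 0, 3, 1]
(count[i] = number of elements equal to i)
Cumulative count: [1, 2, 3, 3, 4, 4, 7, 8]
Sorted: [0, 1, 2, 4, 6, 6, 6, 7]


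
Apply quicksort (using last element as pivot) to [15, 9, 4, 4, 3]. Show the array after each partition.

Partition 1: pivot=3 at index 0 -> [3, 9, 4, 4, 15]
Partition 2: pivot=15 at index 4 -> [3, 9, 4, 4, 15]
Partition 3: pivot=4 at index 2 -> [3, 4, 4, 9, 15]


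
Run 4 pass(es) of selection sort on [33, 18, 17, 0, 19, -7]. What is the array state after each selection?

Pass 1: Select minimum -7 at index 5, swap -> [-7, 18, 17, 0, 19, 33]
Pass 2: Select minimum 0 at index 3, swap -> [-7, 0, 17, 18, 19, 33]
Pass 3: Select minimum 17 at index 2, swap -> [-7, 0, 17, 18, 19, 33]
Pass 4: Select minimum 18 at index 3, swap -> [-7, 0, 17, 18, 19, 33]


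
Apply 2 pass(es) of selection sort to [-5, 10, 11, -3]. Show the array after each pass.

Pass 1: Select minimum -5 at index 0, swap -> [-5, 10, 11, -3]
Pass 2: Select minimum -3 at index 3, swap -> [-5, -3, 11, 10]


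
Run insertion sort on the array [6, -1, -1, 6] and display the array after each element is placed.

First element 6 is already 'sorted'
Insert -1: shifted 1 elements -> [-1, 6, -1, 6]
Insert -1: shifted 1 elements -> [-1, -1, 6, 6]
Insert 6: shifted 0 elements -> [-1, -1, 6, 6]


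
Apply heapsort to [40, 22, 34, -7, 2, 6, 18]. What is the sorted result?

Build heap: [40, 22, 34, -7, 2, 6, 18]
Extract 40: [34, 22, 18, -7, 2, 6, 40]
Extract 34: [22, 6, 18, -7, 2, 34, 40]
Extract 22: [18, 6, 2, -7, 22, 34, 40]
Extract 18: [6, -7, 2, 18, 22, 34, 40]
Extract 6: [2, -7, 6, 18, 22, 34, 40]
Extract 2: [-7, 2, 6, 18, 22, 34, 40]


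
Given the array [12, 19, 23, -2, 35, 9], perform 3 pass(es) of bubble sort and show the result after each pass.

After pass 1: [12, 19, -2, 23, 9, 35] (2 swaps)
After pass 2: [12, -2, 19, 9, 23, 35] (2 swaps)
After pass 3: [-2, 12, 9, 19, 23, 35] (2 swaps)
Total swaps: 6


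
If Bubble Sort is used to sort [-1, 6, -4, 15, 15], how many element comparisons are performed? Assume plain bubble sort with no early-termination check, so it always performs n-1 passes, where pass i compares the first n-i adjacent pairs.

Pass 1: compare adjacent pairs (0,1)..(3,4) = 4 comparison(s), 1 swap(s) -> [-1, -4, 6, 15, 15]
Pass 2: compare adjacent pairs (0,1)..(2,3) = 3 comparison(s), 1 swap(s) -> [-4, -1, 6, 15, 15]
Pass 3: compare adjacent pairs (0,1)..(1,2) = 2 comparison(s), 0 swap(s) -> [-4, -1, 6, 15, 15]
Pass 4: compare adjacent pairs (0,1)..(0,1) = 1 comparison(s), 0 swap(s) -> [-4, -1, 6, 15, 15]
Total comparisons: 4 + 3 + 2 + 1 = 10


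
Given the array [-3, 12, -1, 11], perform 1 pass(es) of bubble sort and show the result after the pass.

After pass 1: [-3, -1, 11, 12] (2 swaps)
Total swaps: 2


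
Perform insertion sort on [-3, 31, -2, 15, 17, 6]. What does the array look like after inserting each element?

First element -3 is already 'sorted'
Insert 31: shifted 0 elements -> [-3, 31, -2, 15, 17, 6]
Insert -2: shifted 1 elements -> [-3, -2, 31, 15, 17, 6]
Insert 15: shifted 1 elements -> [-3, -2, 15, 31, 17, 6]
Insert 17: shifted 1 elements -> [-3, -2, 15, 17, 31, 6]
Insert 6: shifted 3 elements -> [-3, -2, 6, 15, 17, 31]


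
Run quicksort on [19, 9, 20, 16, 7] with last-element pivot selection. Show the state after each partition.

Partition 1: pivot=7 at index 0 -> [7, 9, 20, 16, 19]
Partition 2: pivot=19 at index 3 -> [7, 9, 16, 19, 20]
Partition 3: pivot=16 at index 2 -> [7, 9, 16, 19, 20]


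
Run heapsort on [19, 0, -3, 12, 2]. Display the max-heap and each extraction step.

Build heap: [19, 12, -3, 0, 2]
Extract 19: [12, 2, -3, 0, 19]
Extract 12: [2, 0, -3, 12, 19]
Extract 2: [0, -3, 2, 12, 19]
Extract 0: [-3, 0, 2, 12, 19]


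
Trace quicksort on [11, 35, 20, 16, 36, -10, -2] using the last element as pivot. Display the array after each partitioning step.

Partition 1: pivot=-2 at index 1 -> [-10, -2, 20, 16, 36, 11, 35]
Partition 2: pivot=35 at index 5 -> [-10, -2, 20, 16, 11, 35, 36]
Partition 3: pivot=11 at index 2 -> [-10, -2, 11, 16, 20, 35, 36]
Partition 4: pivot=20 at index 4 -> [-10, -2, 11, 16, 20, 35, 36]


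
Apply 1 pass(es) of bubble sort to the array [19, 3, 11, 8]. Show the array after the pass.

After pass 1: [3, 11, 8, 19] (3 swaps)
Total swaps: 3


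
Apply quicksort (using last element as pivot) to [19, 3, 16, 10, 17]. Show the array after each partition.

Partition 1: pivot=17 at index 3 -> [3, 16, 10, 17, 19]
Partition 2: pivot=10 at index 1 -> [3, 10, 16, 17, 19]


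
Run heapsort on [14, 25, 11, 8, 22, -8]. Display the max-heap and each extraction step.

Build heap: [25, 22, 11, 8, 14, -8]
Extract 25: [22, 14, 11, 8, -8, 25]
Extract 22: [14, 8, 11, -8, 22, 25]
Extract 14: [11, 8, -8, 14, 22, 25]
Extract 11: [8, -8, 11, 14, 22, 25]
Extract 8: [-8, 8, 11, 14, 22, 25]


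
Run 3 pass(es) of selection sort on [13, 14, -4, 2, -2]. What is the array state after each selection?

Pass 1: Select minimum -4 at index 2, swap -> [-4, 14, 13, 2, -2]
Pass 2: Select minimum -2 at index 4, swap -> [-4, -2, 13, 2, 14]
Pass 3: Select minimum 2 at index 3, swap -> [-4, -2, 2, 13, 14]


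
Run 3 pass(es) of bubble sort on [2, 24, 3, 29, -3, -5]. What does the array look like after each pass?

After pass 1: [2, 3, 24, -3, -5, 29] (3 swaps)
After pass 2: [2, 3, -3, -5, 24, 29] (2 swaps)
After pass 3: [2, -3, -5, 3, 24, 29] (2 swaps)
Total swaps: 7


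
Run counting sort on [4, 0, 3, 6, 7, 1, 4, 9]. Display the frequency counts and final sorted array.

Count array: [1, 1, 0, 1, 2, 0, 1, 1, 0, 1]
(count[i] = number of elements equal to i)
Cumulative count: [1, 2, 2, 3, 5, 5, 6, 7, 7, 8]
Sorted: [0, 1, 3, 4, 4, 6, 7, 9]


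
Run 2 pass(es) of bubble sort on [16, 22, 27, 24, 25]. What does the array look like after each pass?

After pass 1: [16, 22, 24, 25, 27] (2 swaps)
After pass 2: [16, 22, 24, 25, 27] (0 swaps)
Total swaps: 2


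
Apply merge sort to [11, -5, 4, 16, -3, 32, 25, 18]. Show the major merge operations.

Divide and conquer:
  Merge [11] + [-5] -> [-5, 11]
  Merge [4] + [16] -> [4, 16]
  Merge [-5, 11] + [4, 16] -> [-5, 4, 11, 16]
  Merge [-3] + [32] -> [-3, 32]
  Merge [25] + [18] -> [18, 25]
  Merge [-3, 32] + [18, 25] -> [-3, 18, 25, 32]
  Merge [-5, 4, 11, 16] + [-3, 18, 25, 32] -> [-5, -3, 4, 11, 16, 18, 25, 32]


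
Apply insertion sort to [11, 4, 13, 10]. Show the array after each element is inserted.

First element 11 is already 'sorted'
Insert 4: shifted 1 elements -> [4, 11, 13, 10]
Insert 13: shifted 0 elements -> [4, 11, 13, 10]
Insert 10: shifted 2 elements -> [4, 10, 11, 13]


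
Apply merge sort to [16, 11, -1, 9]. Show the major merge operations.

Divide and conquer:
  Merge [16] + [11] -> [11, 16]
  Merge [-1] + [9] -> [-1, 9]
  Merge [11, 16] + [-1, 9] -> [-1, 9, 11, 16]


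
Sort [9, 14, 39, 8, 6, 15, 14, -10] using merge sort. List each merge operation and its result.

Divide and conquer:
  Merge [9] + [14] -> [9, 14]
  Merge [39] + [8] -> [8, 39]
  Merge [9, 14] + [8, 39] -> [8, 9, 14, 39]
  Merge [6] + [15] -> [6, 15]
  Merge [14] + [-10] -> [-10, 14]
  Merge [6, 15] + [-10, 14] -> [-10, 6, 14, 15]
  Merge [8, 9, 14, 39] + [-10, 6, 14, 15] -> [-10, 6, 8, 9, 14, 14, 15, 39]


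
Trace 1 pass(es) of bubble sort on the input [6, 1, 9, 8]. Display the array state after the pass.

After pass 1: [1, 6, 8, 9] (2 swaps)
Total swaps: 2


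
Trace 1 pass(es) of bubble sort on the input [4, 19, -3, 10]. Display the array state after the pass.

After pass 1: [4, -3, 10, 19] (2 swaps)
Total swaps: 2


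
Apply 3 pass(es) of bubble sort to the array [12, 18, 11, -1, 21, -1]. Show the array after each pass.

After pass 1: [12, 11, -1, 18, -1, 21] (3 swaps)
After pass 2: [11, -1, 12, -1, 18, 21] (3 swaps)
After pass 3: [-1, 11, -1, 12, 18, 21] (2 swaps)
Total swaps: 8


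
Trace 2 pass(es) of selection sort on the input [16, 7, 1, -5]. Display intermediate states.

Pass 1: Select minimum -5 at index 3, swap -> [-5, 7, 1, 16]
Pass 2: Select minimum 1 at index 2, swap -> [-5, 1, 7, 16]


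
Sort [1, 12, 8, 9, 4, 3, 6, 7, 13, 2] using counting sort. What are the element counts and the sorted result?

Count array: [0, 1, 1, 1, 1, 0, 1, 1, 1, 1, 0, 0, 1, 1]
(count[i] = number of elements equal to i)
Cumulative count: [0, 1, 2, 3, 4, 4, 5, 6, 7, 8, 8, 8, 9, 10]
Sorted: [1, 2, 3, 4, 6, 7, 8, 9, 12, 13]


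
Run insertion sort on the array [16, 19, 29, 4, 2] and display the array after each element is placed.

First element 16 is already 'sorted'
Insert 19: shifted 0 elements -> [16, 19, 29, 4, 2]
Insert 29: shifted 0 elements -> [16, 19, 29, 4, 2]
Insert 4: shifted 3 elements -> [4, 16, 19, 29, 2]
Insert 2: shifted 4 elements -> [2, 4, 16, 19, 29]


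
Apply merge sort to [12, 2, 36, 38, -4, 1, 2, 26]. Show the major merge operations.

Divide and conquer:
  Merge [12] + [2] -> [2, 12]
  Merge [36] + [38] -> [36, 38]
  Merge [2, 12] + [36, 38] -> [2, 12, 36, 38]
  Merge [-4] + [1] -> [-4, 1]
  Merge [2] + [26] -> [2, 26]
  Merge [-4, 1] + [2, 26] -> [-4, 1, 2, 26]
  Merge [2, 12, 36, 38] + [-4, 1, 2, 26] -> [-4, 1, 2, 2, 12, 26, 36, 38]
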